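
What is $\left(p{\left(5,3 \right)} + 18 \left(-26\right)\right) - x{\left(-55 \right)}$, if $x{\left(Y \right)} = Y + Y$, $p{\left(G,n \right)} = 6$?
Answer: $-352$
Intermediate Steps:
$x{\left(Y \right)} = 2 Y$
$\left(p{\left(5,3 \right)} + 18 \left(-26\right)\right) - x{\left(-55 \right)} = \left(6 + 18 \left(-26\right)\right) - 2 \left(-55\right) = \left(6 - 468\right) - -110 = -462 + 110 = -352$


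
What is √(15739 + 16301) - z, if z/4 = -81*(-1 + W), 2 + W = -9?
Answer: -3888 + 6*√890 ≈ -3709.0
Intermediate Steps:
W = -11 (W = -2 - 9 = -11)
z = 3888 (z = 4*(-81*(-1 - 11)) = 4*(-81*(-12)) = 4*972 = 3888)
√(15739 + 16301) - z = √(15739 + 16301) - 1*3888 = √32040 - 3888 = 6*√890 - 3888 = -3888 + 6*√890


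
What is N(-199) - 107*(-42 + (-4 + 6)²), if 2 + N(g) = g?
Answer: 3865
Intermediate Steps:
N(g) = -2 + g
N(-199) - 107*(-42 + (-4 + 6)²) = (-2 - 199) - 107*(-42 + (-4 + 6)²) = -201 - 107*(-42 + 2²) = -201 - 107*(-42 + 4) = -201 - 107*(-38) = -201 - 1*(-4066) = -201 + 4066 = 3865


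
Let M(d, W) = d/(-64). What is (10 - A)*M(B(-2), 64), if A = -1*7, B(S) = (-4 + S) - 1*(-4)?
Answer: 17/32 ≈ 0.53125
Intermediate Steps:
B(S) = S (B(S) = (-4 + S) + 4 = S)
M(d, W) = -d/64 (M(d, W) = d*(-1/64) = -d/64)
A = -7
(10 - A)*M(B(-2), 64) = (10 - 1*(-7))*(-1/64*(-2)) = (10 + 7)*(1/32) = 17*(1/32) = 17/32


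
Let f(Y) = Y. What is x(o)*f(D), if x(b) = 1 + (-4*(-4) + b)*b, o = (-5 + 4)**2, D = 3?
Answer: 54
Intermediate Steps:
o = 1 (o = (-1)**2 = 1)
x(b) = 1 + b*(16 + b) (x(b) = 1 + (16 + b)*b = 1 + b*(16 + b))
x(o)*f(D) = (1 + 1**2 + 16*1)*3 = (1 + 1 + 16)*3 = 18*3 = 54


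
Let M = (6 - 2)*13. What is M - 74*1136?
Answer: -84012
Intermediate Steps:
M = 52 (M = 4*13 = 52)
M - 74*1136 = 52 - 74*1136 = 52 - 84064 = -84012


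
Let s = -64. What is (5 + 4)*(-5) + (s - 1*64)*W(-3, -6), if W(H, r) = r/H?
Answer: -301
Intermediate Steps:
(5 + 4)*(-5) + (s - 1*64)*W(-3, -6) = (5 + 4)*(-5) + (-64 - 1*64)*(-6/(-3)) = 9*(-5) + (-64 - 64)*(-6*(-⅓)) = -45 - 128*2 = -45 - 256 = -301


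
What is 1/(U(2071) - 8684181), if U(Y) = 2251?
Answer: -1/8681930 ≈ -1.1518e-7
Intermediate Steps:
1/(U(2071) - 8684181) = 1/(2251 - 8684181) = 1/(-8681930) = -1/8681930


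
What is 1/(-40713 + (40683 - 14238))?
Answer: -1/14268 ≈ -7.0087e-5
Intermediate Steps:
1/(-40713 + (40683 - 14238)) = 1/(-40713 + 26445) = 1/(-14268) = -1/14268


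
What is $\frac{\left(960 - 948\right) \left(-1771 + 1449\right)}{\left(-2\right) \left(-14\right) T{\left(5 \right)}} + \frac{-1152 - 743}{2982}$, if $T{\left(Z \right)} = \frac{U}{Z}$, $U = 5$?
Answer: $- \frac{413411}{2982} \approx -138.64$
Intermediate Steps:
$T{\left(Z \right)} = \frac{5}{Z}$
$\frac{\left(960 - 948\right) \left(-1771 + 1449\right)}{\left(-2\right) \left(-14\right) T{\left(5 \right)}} + \frac{-1152 - 743}{2982} = \frac{\left(960 - 948\right) \left(-1771 + 1449\right)}{\left(-2\right) \left(-14\right) \frac{5}{5}} + \frac{-1152 - 743}{2982} = \frac{12 \left(-322\right)}{28 \cdot 5 \cdot \frac{1}{5}} + \left(-1152 - 743\right) \frac{1}{2982} = - \frac{3864}{28 \cdot 1} - \frac{1895}{2982} = - \frac{3864}{28} - \frac{1895}{2982} = \left(-3864\right) \frac{1}{28} - \frac{1895}{2982} = -138 - \frac{1895}{2982} = - \frac{413411}{2982}$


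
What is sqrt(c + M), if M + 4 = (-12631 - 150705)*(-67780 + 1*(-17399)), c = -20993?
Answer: sqrt(13912776147) ≈ 1.1795e+5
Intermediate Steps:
M = 13912797140 (M = -4 + (-12631 - 150705)*(-67780 + 1*(-17399)) = -4 - 163336*(-67780 - 17399) = -4 - 163336*(-85179) = -4 + 13912797144 = 13912797140)
sqrt(c + M) = sqrt(-20993 + 13912797140) = sqrt(13912776147)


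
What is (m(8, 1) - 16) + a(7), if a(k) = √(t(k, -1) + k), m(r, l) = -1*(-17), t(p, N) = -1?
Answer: 1 + √6 ≈ 3.4495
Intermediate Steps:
m(r, l) = 17
a(k) = √(-1 + k)
(m(8, 1) - 16) + a(7) = (17 - 16) + √(-1 + 7) = 1 + √6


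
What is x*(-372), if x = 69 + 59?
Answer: -47616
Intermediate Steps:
x = 128
x*(-372) = 128*(-372) = -47616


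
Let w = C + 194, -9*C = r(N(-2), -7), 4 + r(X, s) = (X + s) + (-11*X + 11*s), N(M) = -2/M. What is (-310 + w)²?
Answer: 894916/81 ≈ 11048.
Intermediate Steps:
r(X, s) = -4 - 10*X + 12*s (r(X, s) = -4 + ((X + s) + (-11*X + 11*s)) = -4 + (-10*X + 12*s) = -4 - 10*X + 12*s)
C = 98/9 (C = -(-4 - (-20)/(-2) + 12*(-7))/9 = -(-4 - (-20)*(-1)/2 - 84)/9 = -(-4 - 10*1 - 84)/9 = -(-4 - 10 - 84)/9 = -⅑*(-98) = 98/9 ≈ 10.889)
w = 1844/9 (w = 98/9 + 194 = 1844/9 ≈ 204.89)
(-310 + w)² = (-310 + 1844/9)² = (-946/9)² = 894916/81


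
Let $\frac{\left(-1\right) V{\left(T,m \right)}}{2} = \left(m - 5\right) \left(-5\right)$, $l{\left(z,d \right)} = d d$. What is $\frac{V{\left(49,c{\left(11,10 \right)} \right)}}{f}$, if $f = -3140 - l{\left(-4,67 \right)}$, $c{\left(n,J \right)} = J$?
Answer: $- \frac{50}{7629} \approx -0.0065539$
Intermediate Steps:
$l{\left(z,d \right)} = d^{2}$
$V{\left(T,m \right)} = -50 + 10 m$ ($V{\left(T,m \right)} = - 2 \left(m - 5\right) \left(-5\right) = - 2 \left(-5 + m\right) \left(-5\right) = - 2 \left(25 - 5 m\right) = -50 + 10 m$)
$f = -7629$ ($f = -3140 - 67^{2} = -3140 - 4489 = -7629$)
$\frac{V{\left(49,c{\left(11,10 \right)} \right)}}{f} = \frac{-50 + 10 \cdot 10}{-7629} = \left(-50 + 100\right) \left(- \frac{1}{7629}\right) = 50 \left(- \frac{1}{7629}\right) = - \frac{50}{7629}$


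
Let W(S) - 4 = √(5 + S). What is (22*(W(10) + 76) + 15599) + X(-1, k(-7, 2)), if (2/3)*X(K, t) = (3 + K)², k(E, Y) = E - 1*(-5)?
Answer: 17365 + 22*√15 ≈ 17450.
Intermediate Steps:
k(E, Y) = 5 + E (k(E, Y) = E + 5 = 5 + E)
X(K, t) = 3*(3 + K)²/2
W(S) = 4 + √(5 + S)
(22*(W(10) + 76) + 15599) + X(-1, k(-7, 2)) = (22*((4 + √(5 + 10)) + 76) + 15599) + 3*(3 - 1)²/2 = (22*((4 + √15) + 76) + 15599) + (3/2)*2² = (22*(80 + √15) + 15599) + (3/2)*4 = ((1760 + 22*√15) + 15599) + 6 = (17359 + 22*√15) + 6 = 17365 + 22*√15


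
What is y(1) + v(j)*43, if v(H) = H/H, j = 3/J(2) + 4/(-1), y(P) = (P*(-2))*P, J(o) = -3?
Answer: 41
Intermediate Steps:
y(P) = -2*P² (y(P) = (-2*P)*P = -2*P²)
j = -5 (j = 3/(-3) + 4/(-1) = 3*(-⅓) + 4*(-1) = -1 - 4 = -5)
v(H) = 1
y(1) + v(j)*43 = -2*1² + 1*43 = -2*1 + 43 = -2 + 43 = 41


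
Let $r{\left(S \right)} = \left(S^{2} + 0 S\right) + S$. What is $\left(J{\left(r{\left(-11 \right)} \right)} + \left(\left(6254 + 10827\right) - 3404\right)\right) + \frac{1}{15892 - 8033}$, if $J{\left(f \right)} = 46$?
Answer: $\frac{107849058}{7859} \approx 13723.0$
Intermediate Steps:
$r{\left(S \right)} = S + S^{2}$ ($r{\left(S \right)} = \left(S^{2} + 0\right) + S = S^{2} + S = S + S^{2}$)
$\left(J{\left(r{\left(-11 \right)} \right)} + \left(\left(6254 + 10827\right) - 3404\right)\right) + \frac{1}{15892 - 8033} = \left(46 + \left(\left(6254 + 10827\right) - 3404\right)\right) + \frac{1}{15892 - 8033} = \left(46 + \left(17081 - 3404\right)\right) + \frac{1}{7859} = \left(46 + 13677\right) + \frac{1}{7859} = 13723 + \frac{1}{7859} = \frac{107849058}{7859}$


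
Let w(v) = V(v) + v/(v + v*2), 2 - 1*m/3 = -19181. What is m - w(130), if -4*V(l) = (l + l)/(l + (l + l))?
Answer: 345293/6 ≈ 57549.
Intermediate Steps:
m = 57549 (m = 6 - 3*(-19181) = 6 + 57543 = 57549)
V(l) = -1/6 (V(l) = -(l + l)/(4*(l + (l + l))) = -2*l/(4*(l + 2*l)) = -2*l/(4*(3*l)) = -2*l*1/(3*l)/4 = -1/4*2/3 = -1/6)
w(v) = 1/6 (w(v) = -1/6 + v/(v + v*2) = -1/6 + v/(v + 2*v) = -1/6 + v/((3*v)) = -1/6 + v*(1/(3*v)) = -1/6 + 1/3 = 1/6)
m - w(130) = 57549 - 1*1/6 = 57549 - 1/6 = 345293/6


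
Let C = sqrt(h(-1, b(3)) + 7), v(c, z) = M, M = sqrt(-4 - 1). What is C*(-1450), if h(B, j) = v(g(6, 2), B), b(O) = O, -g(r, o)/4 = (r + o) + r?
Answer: -1450*sqrt(7 + I*sqrt(5)) ≈ -3883.8 - 605.25*I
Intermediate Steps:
g(r, o) = -8*r - 4*o (g(r, o) = -4*((r + o) + r) = -4*((o + r) + r) = -4*(o + 2*r) = -8*r - 4*o)
M = I*sqrt(5) (M = sqrt(-5) = I*sqrt(5) ≈ 2.2361*I)
v(c, z) = I*sqrt(5)
h(B, j) = I*sqrt(5)
C = sqrt(7 + I*sqrt(5)) (C = sqrt(I*sqrt(5) + 7) = sqrt(7 + I*sqrt(5)) ≈ 2.6785 + 0.41741*I)
C*(-1450) = sqrt(7 + I*sqrt(5))*(-1450) = -1450*sqrt(7 + I*sqrt(5))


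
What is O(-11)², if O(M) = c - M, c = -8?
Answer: 9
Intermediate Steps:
O(M) = -8 - M
O(-11)² = (-8 - 1*(-11))² = (-8 + 11)² = 3² = 9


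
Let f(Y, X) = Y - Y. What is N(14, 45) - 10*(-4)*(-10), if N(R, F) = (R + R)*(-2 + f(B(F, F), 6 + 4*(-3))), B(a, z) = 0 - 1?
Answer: -456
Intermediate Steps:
B(a, z) = -1
f(Y, X) = 0
N(R, F) = -4*R (N(R, F) = (R + R)*(-2 + 0) = (2*R)*(-2) = -4*R)
N(14, 45) - 10*(-4)*(-10) = -4*14 - 10*(-4)*(-10) = -56 + 40*(-10) = -56 - 400 = -456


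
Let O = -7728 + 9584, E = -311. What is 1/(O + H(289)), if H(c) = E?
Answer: 1/1545 ≈ 0.00064725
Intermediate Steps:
O = 1856
H(c) = -311
1/(O + H(289)) = 1/(1856 - 311) = 1/1545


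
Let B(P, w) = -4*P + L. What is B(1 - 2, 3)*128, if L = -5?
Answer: -128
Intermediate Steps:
B(P, w) = -5 - 4*P (B(P, w) = -4*P - 5 = -5 - 4*P)
B(1 - 2, 3)*128 = (-5 - 4*(1 - 2))*128 = (-5 - 4*(-1))*128 = (-5 + 4)*128 = -1*128 = -128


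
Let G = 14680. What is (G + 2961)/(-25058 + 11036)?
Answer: -17641/14022 ≈ -1.2581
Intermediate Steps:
(G + 2961)/(-25058 + 11036) = (14680 + 2961)/(-25058 + 11036) = 17641/(-14022) = 17641*(-1/14022) = -17641/14022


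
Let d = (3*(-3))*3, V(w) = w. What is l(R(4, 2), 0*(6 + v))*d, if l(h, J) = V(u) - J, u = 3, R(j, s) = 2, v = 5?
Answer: -81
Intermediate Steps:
l(h, J) = 3 - J
d = -27 (d = -9*3 = -27)
l(R(4, 2), 0*(6 + v))*d = (3 - 0*(6 + 5))*(-27) = (3 - 0*11)*(-27) = (3 - 1*0)*(-27) = (3 + 0)*(-27) = 3*(-27) = -81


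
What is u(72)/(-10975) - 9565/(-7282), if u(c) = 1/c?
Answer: 3779127859/2877118200 ≈ 1.3135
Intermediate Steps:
u(72)/(-10975) - 9565/(-7282) = 1/(72*(-10975)) - 9565/(-7282) = (1/72)*(-1/10975) - 9565*(-1/7282) = -1/790200 + 9565/7282 = 3779127859/2877118200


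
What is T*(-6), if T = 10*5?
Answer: -300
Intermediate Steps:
T = 50
T*(-6) = 50*(-6) = -300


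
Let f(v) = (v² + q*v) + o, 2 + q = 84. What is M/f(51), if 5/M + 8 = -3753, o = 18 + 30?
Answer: -5/25691391 ≈ -1.9462e-7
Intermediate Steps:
o = 48
q = 82 (q = -2 + 84 = 82)
M = -5/3761 (M = 5/(-8 - 3753) = 5/(-3761) = 5*(-1/3761) = -5/3761 ≈ -0.0013294)
f(v) = 48 + v² + 82*v (f(v) = (v² + 82*v) + 48 = 48 + v² + 82*v)
M/f(51) = -5/(3761*(48 + 51² + 82*51)) = -5/(3761*(48 + 2601 + 4182)) = -5/3761/6831 = -5/3761*1/6831 = -5/25691391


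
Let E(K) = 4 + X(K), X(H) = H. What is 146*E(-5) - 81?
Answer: -227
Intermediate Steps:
E(K) = 4 + K
146*E(-5) - 81 = 146*(4 - 5) - 81 = 146*(-1) - 81 = -146 - 81 = -227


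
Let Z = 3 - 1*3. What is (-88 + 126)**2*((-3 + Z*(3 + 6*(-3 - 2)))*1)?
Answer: -4332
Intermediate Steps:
Z = 0 (Z = 3 - 3 = 0)
(-88 + 126)**2*((-3 + Z*(3 + 6*(-3 - 2)))*1) = (-88 + 126)**2*((-3 + 0*(3 + 6*(-3 - 2)))*1) = 38**2*((-3 + 0*(3 + 6*(-5)))*1) = 1444*((-3 + 0*(3 - 30))*1) = 1444*((-3 + 0*(-27))*1) = 1444*((-3 + 0)*1) = 1444*(-3*1) = 1444*(-3) = -4332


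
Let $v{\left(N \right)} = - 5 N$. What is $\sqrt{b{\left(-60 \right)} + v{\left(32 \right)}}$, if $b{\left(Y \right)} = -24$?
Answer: $2 i \sqrt{46} \approx 13.565 i$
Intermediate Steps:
$\sqrt{b{\left(-60 \right)} + v{\left(32 \right)}} = \sqrt{-24 - 160} = \sqrt{-184} = 2 i \sqrt{46}$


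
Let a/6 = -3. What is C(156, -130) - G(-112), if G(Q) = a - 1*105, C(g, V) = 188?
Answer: 311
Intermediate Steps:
a = -18 (a = 6*(-3) = -18)
G(Q) = -123 (G(Q) = -18 - 1*105 = -18 - 105 = -123)
C(156, -130) - G(-112) = 188 - 1*(-123) = 188 + 123 = 311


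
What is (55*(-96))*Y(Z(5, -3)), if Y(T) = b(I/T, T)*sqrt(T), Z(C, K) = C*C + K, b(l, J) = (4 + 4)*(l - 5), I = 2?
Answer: 207360*sqrt(22) ≈ 9.7261e+5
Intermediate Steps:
b(l, J) = -40 + 8*l (b(l, J) = 8*(-5 + l) = -40 + 8*l)
Z(C, K) = K + C**2 (Z(C, K) = C**2 + K = K + C**2)
Y(T) = sqrt(T)*(-40 + 16/T) (Y(T) = (-40 + 8*(2/T))*sqrt(T) = (-40 + 16/T)*sqrt(T) = sqrt(T)*(-40 + 16/T))
(55*(-96))*Y(Z(5, -3)) = (55*(-96))*(8*(2 - 5*(-3 + 5**2))/sqrt(-3 + 5**2)) = -42240*(2 - 5*(-3 + 25))/sqrt(-3 + 25) = -42240*(2 - 5*22)/sqrt(22) = -42240*sqrt(22)/22*(2 - 110) = -42240*sqrt(22)/22*(-108) = -(-207360)*sqrt(22) = 207360*sqrt(22)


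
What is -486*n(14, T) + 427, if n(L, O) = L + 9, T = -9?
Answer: -10751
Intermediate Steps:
n(L, O) = 9 + L
-486*n(14, T) + 427 = -486*(9 + 14) + 427 = -486*23 + 427 = -11178 + 427 = -10751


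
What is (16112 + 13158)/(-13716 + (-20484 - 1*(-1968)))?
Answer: -14635/16116 ≈ -0.90810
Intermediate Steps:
(16112 + 13158)/(-13716 + (-20484 - 1*(-1968))) = 29270/(-13716 + (-20484 + 1968)) = 29270/(-13716 - 18516) = 29270/(-32232) = 29270*(-1/32232) = -14635/16116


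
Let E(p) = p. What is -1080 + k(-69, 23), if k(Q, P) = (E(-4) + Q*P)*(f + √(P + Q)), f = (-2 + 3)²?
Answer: -2671 - 1591*I*√46 ≈ -2671.0 - 10791.0*I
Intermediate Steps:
f = 1 (f = 1² = 1)
k(Q, P) = (1 + √(P + Q))*(-4 + P*Q) (k(Q, P) = (-4 + Q*P)*(1 + √(P + Q)) = (-4 + P*Q)*(1 + √(P + Q)) = (1 + √(P + Q))*(-4 + P*Q))
-1080 + k(-69, 23) = -1080 + (-4 - 4*√(23 - 69) + 23*(-69) + 23*(-69)*√(23 - 69)) = -1080 + (-4 - 4*I*√46 - 1587 + 23*(-69)*√(-46)) = -1080 + (-4 - 4*I*√46 - 1587 + 23*(-69)*(I*√46)) = -1080 + (-4 - 4*I*√46 - 1587 - 1587*I*√46) = -1080 + (-1591 - 1591*I*√46) = -2671 - 1591*I*√46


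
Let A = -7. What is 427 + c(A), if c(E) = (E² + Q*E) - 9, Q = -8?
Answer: 523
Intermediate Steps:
c(E) = -9 + E² - 8*E (c(E) = (E² - 8*E) - 9 = -9 + E² - 8*E)
427 + c(A) = 427 + (-9 + (-7)² - 8*(-7)) = 427 + (-9 + 49 + 56) = 427 + 96 = 523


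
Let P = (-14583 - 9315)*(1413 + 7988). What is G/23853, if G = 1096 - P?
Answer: 224666194/23853 ≈ 9418.8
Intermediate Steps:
P = -224665098 (P = -23898*9401 = -224665098)
G = 224666194 (G = 1096 - 1*(-224665098) = 1096 + 224665098 = 224666194)
G/23853 = 224666194/23853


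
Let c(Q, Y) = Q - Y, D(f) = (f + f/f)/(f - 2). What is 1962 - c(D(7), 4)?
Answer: 9822/5 ≈ 1964.4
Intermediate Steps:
D(f) = (1 + f)/(-2 + f) (D(f) = (f + 1)/(-2 + f) = (1 + f)/(-2 + f))
1962 - c(D(7), 4) = 1962 - ((1 + 7)/(-2 + 7) - 1*4) = 1962 - (8/5 - 4) = 1962 - 1*(-12/5) = 1962 + 12/5 = 9822/5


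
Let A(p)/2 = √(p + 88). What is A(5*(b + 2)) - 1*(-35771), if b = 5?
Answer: 35771 + 2*√123 ≈ 35793.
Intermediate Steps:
A(p) = 2*√(88 + p) (A(p) = 2*√(p + 88) = 2*√(88 + p))
A(5*(b + 2)) - 1*(-35771) = 2*√(88 + 5*(5 + 2)) - 1*(-35771) = 2*√(88 + 5*7) + 35771 = 2*√(88 + 35) + 35771 = 2*√123 + 35771 = 35771 + 2*√123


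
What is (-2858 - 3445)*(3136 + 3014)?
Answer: -38763450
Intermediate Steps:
(-2858 - 3445)*(3136 + 3014) = -6303*6150 = -38763450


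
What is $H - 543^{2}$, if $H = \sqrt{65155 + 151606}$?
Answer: $-294849 + \sqrt{216761} \approx -2.9438 \cdot 10^{5}$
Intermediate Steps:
$H = \sqrt{216761} \approx 465.58$
$H - 543^{2} = \sqrt{216761} - 543^{2} = \sqrt{216761} - 294849 = -294849 + \sqrt{216761}$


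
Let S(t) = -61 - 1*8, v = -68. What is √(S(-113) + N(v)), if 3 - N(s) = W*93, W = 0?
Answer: I*√66 ≈ 8.124*I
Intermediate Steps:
S(t) = -69 (S(t) = -61 - 8 = -69)
N(s) = 3 (N(s) = 3 - 0*93 = 3 - 1*0 = 3 + 0 = 3)
√(S(-113) + N(v)) = √(-69 + 3) = √(-66) = I*√66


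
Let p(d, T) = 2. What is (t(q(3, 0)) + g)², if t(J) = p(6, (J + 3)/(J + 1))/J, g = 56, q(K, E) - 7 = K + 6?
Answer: 201601/64 ≈ 3150.0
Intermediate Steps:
q(K, E) = 13 + K (q(K, E) = 7 + (K + 6) = 7 + (6 + K) = 13 + K)
t(J) = 2/J
(t(q(3, 0)) + g)² = (2/(13 + 3) + 56)² = (2/16 + 56)² = (2*(1/16) + 56)² = (⅛ + 56)² = (449/8)² = 201601/64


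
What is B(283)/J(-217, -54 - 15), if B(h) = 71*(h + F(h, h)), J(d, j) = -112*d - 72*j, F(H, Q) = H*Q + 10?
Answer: 2853561/14636 ≈ 194.97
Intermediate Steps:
F(H, Q) = 10 + H*Q
B(h) = 710 + 71*h + 71*h**2 (B(h) = 71*(h + (10 + h*h)) = 71*(h + (10 + h**2)) = 71*(10 + h + h**2) = 710 + 71*h + 71*h**2)
B(283)/J(-217, -54 - 15) = (710 + 71*283 + 71*283**2)/(-112*(-217) - 72*(-54 - 15)) = (710 + 20093 + 71*80089)/(24304 - 72*(-69)) = (710 + 20093 + 5686319)/(24304 + 4968) = 5707122/29272 = 5707122*(1/29272) = 2853561/14636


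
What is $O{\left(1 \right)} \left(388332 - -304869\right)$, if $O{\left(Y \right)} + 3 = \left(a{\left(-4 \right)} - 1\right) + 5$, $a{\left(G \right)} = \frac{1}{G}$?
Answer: $\frac{2079603}{4} \approx 5.199 \cdot 10^{5}$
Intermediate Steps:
$O{\left(Y \right)} = \frac{3}{4}$ ($O{\left(Y \right)} = -3 + \left(\left(\frac{1}{-4} - 1\right) + 5\right) = -3 + \left(\left(- \frac{1}{4} - 1\right) + 5\right) = -3 + \left(- \frac{5}{4} + 5\right) = -3 + \frac{15}{4} = \frac{3}{4}$)
$O{\left(1 \right)} \left(388332 - -304869\right) = \frac{3 \left(388332 - -304869\right)}{4} = \frac{3 \left(388332 + 304869\right)}{4} = \frac{3}{4} \cdot 693201 = \frac{2079603}{4}$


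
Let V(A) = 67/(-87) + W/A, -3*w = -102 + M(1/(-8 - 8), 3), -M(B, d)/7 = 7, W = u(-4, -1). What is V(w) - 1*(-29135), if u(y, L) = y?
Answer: 382735334/13137 ≈ 29134.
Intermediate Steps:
W = -4
M(B, d) = -49 (M(B, d) = -7*7 = -49)
w = 151/3 (w = -(-102 - 49)/3 = -1/3*(-151) = 151/3 ≈ 50.333)
V(A) = -67/87 - 4/A (V(A) = 67/(-87) - 4/A = 67*(-1/87) - 4/A = -67/87 - 4/A)
V(w) - 1*(-29135) = (-67/87 - 4/151/3) - 1*(-29135) = (-67/87 - 4*3/151) + 29135 = (-67/87 - 12/151) + 29135 = -11161/13137 + 29135 = 382735334/13137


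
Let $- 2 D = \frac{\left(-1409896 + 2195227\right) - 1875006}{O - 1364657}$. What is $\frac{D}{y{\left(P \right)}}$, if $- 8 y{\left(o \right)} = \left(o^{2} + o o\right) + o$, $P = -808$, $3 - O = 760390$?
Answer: $\frac{24215}{15405624536} \approx 1.5718 \cdot 10^{-6}$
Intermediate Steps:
$O = -760387$ ($O = 3 - 760390 = -760387$)
$y{\left(o \right)} = - \frac{o^{2}}{4} - \frac{o}{8}$ ($y{\left(o \right)} = - \frac{\left(o^{2} + o o\right) + o}{8} = - \frac{\left(o^{2} + o^{2}\right) + o}{8} = - \frac{2 o^{2} + o}{8} = - \frac{o + 2 o^{2}}{8} = - \frac{o^{2}}{4} - \frac{o}{8}$)
$D = - \frac{121075}{472232}$ ($D = - \frac{\left(\left(-1409896 + 2195227\right) - 1875006\right) \frac{1}{-760387 - 1364657}}{2} = - \frac{\left(785331 - 1875006\right) \frac{1}{-2125044}}{2} = - \frac{\left(-1089675\right) \left(- \frac{1}{2125044}\right)}{2} = \left(- \frac{1}{2}\right) \frac{121075}{236116} = - \frac{121075}{472232} \approx -0.25639$)
$\frac{D}{y{\left(P \right)}} = - \frac{121075}{472232 \left(\left(- \frac{1}{8}\right) \left(-808\right) \left(1 + 2 \left(-808\right)\right)\right)} = - \frac{121075}{472232 \left(\left(- \frac{1}{8}\right) \left(-808\right) \left(1 - 1616\right)\right)} = - \frac{121075}{472232 \left(\left(- \frac{1}{8}\right) \left(-808\right) \left(-1615\right)\right)} = - \frac{121075}{472232 \left(-163115\right)} = \left(- \frac{121075}{472232}\right) \left(- \frac{1}{163115}\right) = \frac{24215}{15405624536}$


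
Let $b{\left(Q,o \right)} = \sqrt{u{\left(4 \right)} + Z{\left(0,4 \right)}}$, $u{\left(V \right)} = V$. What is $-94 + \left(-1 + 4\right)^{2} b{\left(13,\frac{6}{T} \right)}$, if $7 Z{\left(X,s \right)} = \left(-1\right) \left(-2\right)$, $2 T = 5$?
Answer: $-94 + \frac{9 \sqrt{210}}{7} \approx -75.368$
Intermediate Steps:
$T = \frac{5}{2}$ ($T = \frac{1}{2} \cdot 5 = \frac{5}{2} \approx 2.5$)
$Z{\left(X,s \right)} = \frac{2}{7}$ ($Z{\left(X,s \right)} = \frac{\left(-1\right) \left(-2\right)}{7} = \frac{1}{7} \cdot 2 = \frac{2}{7}$)
$b{\left(Q,o \right)} = \frac{\sqrt{210}}{7}$ ($b{\left(Q,o \right)} = \sqrt{4 + \frac{2}{7}} = \sqrt{\frac{30}{7}} = \frac{\sqrt{210}}{7}$)
$-94 + \left(-1 + 4\right)^{2} b{\left(13,\frac{6}{T} \right)} = -94 + \left(-1 + 4\right)^{2} \frac{\sqrt{210}}{7} = -94 + 3^{2} \frac{\sqrt{210}}{7} = -94 + 9 \frac{\sqrt{210}}{7} = -94 + \frac{9 \sqrt{210}}{7}$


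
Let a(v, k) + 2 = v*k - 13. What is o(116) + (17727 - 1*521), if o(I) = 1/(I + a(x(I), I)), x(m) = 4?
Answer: 9721391/565 ≈ 17206.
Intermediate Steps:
a(v, k) = -15 + k*v (a(v, k) = -2 + (v*k - 13) = -2 + (k*v - 13) = -2 + (-13 + k*v) = -15 + k*v)
o(I) = 1/(-15 + 5*I) (o(I) = 1/(I + (-15 + I*4)) = 1/(I + (-15 + 4*I)) = 1/(-15 + 5*I))
o(116) + (17727 - 1*521) = 1/(5*(-3 + 116)) + (17727 - 1*521) = (⅕)/113 + (17727 - 521) = (⅕)*(1/113) + 17206 = 1/565 + 17206 = 9721391/565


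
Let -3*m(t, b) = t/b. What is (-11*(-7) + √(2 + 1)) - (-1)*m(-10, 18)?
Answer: 2084/27 + √3 ≈ 78.917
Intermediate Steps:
m(t, b) = -t/(3*b)
(-11*(-7) + √(2 + 1)) - (-1)*m(-10, 18) = (-11*(-7) + √(2 + 1)) - (-1)*(-⅓*(-10)/18) = (77 + √3) - (-1)*(-⅓*(-10)*1/18) = (77 + √3) - (-1)*5/27 = (77 + √3) - 1*(-5/27) = (77 + √3) + 5/27 = 2084/27 + √3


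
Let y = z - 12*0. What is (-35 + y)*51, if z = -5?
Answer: -2040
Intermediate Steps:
y = -5 (y = -5 - 12*0 = -5 - 1*0 = -5 + 0 = -5)
(-35 + y)*51 = (-35 - 5)*51 = -40*51 = -2040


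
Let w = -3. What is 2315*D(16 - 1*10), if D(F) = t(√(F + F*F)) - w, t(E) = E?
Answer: 6945 + 2315*√42 ≈ 21948.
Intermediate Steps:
D(F) = 3 + √(F + F²) (D(F) = √(F + F*F) - 1*(-3) = √(F + F²) + 3 = 3 + √(F + F²))
2315*D(16 - 1*10) = 2315*(3 + √((16 - 1*10)*(1 + (16 - 1*10)))) = 2315*(3 + √((16 - 10)*(1 + (16 - 10)))) = 2315*(3 + √(6*(1 + 6))) = 2315*(3 + √(6*7)) = 2315*(3 + √42) = 6945 + 2315*√42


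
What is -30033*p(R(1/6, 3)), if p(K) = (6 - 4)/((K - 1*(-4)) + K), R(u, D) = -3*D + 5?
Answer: 30033/2 ≈ 15017.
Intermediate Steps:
R(u, D) = 5 - 3*D
p(K) = 2/(4 + 2*K) (p(K) = 2/((K + 4) + K) = 2/((4 + K) + K) = 2/(4 + 2*K))
-30033*p(R(1/6, 3)) = -30033/(2 + (5 - 3*3)) = -30033/(2 + (5 - 9)) = -30033/(2 - 4) = -30033/(-2) = -30033*(-½) = 30033/2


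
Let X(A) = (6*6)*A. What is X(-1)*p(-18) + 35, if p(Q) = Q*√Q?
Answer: 35 + 1944*I*√2 ≈ 35.0 + 2749.2*I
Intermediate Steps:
X(A) = 36*A
p(Q) = Q^(3/2)
X(-1)*p(-18) + 35 = (36*(-1))*(-18)^(3/2) + 35 = -(-1944)*I*√2 + 35 = 1944*I*√2 + 35 = 35 + 1944*I*√2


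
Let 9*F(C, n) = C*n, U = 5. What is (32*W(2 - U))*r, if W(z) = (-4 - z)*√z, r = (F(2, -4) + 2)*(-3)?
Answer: 320*I*√3/3 ≈ 184.75*I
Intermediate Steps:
F(C, n) = C*n/9 (F(C, n) = (C*n)/9 = C*n/9)
r = -10/3 (r = ((⅑)*2*(-4) + 2)*(-3) = (-8/9 + 2)*(-3) = (10/9)*(-3) = -10/3 ≈ -3.3333)
W(z) = √z*(-4 - z)
(32*W(2 - U))*r = (32*(√(2 - 1*5)*(-4 - (2 - 1*5))))*(-10/3) = (32*(√(2 - 5)*(-4 - (2 - 5))))*(-10/3) = (32*(√(-3)*(-4 - 1*(-3))))*(-10/3) = (32*((I*√3)*(-4 + 3)))*(-10/3) = (32*((I*√3)*(-1)))*(-10/3) = (32*(-I*√3))*(-10/3) = -32*I*√3*(-10/3) = 320*I*√3/3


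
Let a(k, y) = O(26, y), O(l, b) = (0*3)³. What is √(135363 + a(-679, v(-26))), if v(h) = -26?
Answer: √135363 ≈ 367.92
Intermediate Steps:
O(l, b) = 0 (O(l, b) = 0³ = 0)
a(k, y) = 0
√(135363 + a(-679, v(-26))) = √(135363 + 0) = √135363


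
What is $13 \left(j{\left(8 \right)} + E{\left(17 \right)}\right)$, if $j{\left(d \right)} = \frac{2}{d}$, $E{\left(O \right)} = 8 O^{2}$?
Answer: $\frac{120237}{4} \approx 30059.0$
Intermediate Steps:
$13 \left(j{\left(8 \right)} + E{\left(17 \right)}\right) = 13 \left(\frac{2}{8} + 8 \cdot 17^{2}\right) = 13 \left(2 \cdot \frac{1}{8} + 8 \cdot 289\right) = 13 \left(\frac{1}{4} + 2312\right) = 13 \cdot \frac{9249}{4} = \frac{120237}{4}$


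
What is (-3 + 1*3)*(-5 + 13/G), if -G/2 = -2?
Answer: 0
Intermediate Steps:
G = 4 (G = -2*(-2) = 4)
(-3 + 1*3)*(-5 + 13/G) = (-3 + 1*3)*(-5 + 13/4) = (-3 + 3)*(-5 + 13*(¼)) = 0*(-5 + 13/4) = 0*(-7/4) = 0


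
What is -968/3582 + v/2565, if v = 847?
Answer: 30613/510435 ≈ 0.059974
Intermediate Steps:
-968/3582 + v/2565 = -968/3582 + 847/2565 = -968*1/3582 + 847*(1/2565) = -484/1791 + 847/2565 = 30613/510435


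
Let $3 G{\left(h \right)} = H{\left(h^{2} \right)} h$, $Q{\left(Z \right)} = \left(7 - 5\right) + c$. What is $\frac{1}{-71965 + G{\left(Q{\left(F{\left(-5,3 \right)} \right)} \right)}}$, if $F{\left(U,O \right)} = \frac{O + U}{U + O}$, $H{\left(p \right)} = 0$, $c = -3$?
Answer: $- \frac{1}{71965} \approx -1.3896 \cdot 10^{-5}$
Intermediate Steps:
$F{\left(U,O \right)} = 1$ ($F{\left(U,O \right)} = \frac{O + U}{O + U} = 1$)
$Q{\left(Z \right)} = -1$ ($Q{\left(Z \right)} = \left(7 - 5\right) - 3 = 2 - 3 = -1$)
$G{\left(h \right)} = 0$ ($G{\left(h \right)} = \frac{0 h}{3} = \frac{1}{3} \cdot 0 = 0$)
$\frac{1}{-71965 + G{\left(Q{\left(F{\left(-5,3 \right)} \right)} \right)}} = \frac{1}{-71965 + 0} = \frac{1}{-71965} = - \frac{1}{71965}$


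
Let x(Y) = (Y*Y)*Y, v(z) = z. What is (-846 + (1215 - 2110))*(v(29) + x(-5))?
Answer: 167136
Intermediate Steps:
x(Y) = Y**3 (x(Y) = Y**2*Y = Y**3)
(-846 + (1215 - 2110))*(v(29) + x(-5)) = (-846 + (1215 - 2110))*(29 + (-5)**3) = (-846 - 895)*(29 - 125) = -1741*(-96) = 167136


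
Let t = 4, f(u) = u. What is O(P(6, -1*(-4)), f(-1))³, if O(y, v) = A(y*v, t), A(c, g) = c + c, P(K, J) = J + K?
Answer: -8000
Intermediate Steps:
A(c, g) = 2*c
O(y, v) = 2*v*y (O(y, v) = 2*(y*v) = 2*(v*y) = 2*v*y)
O(P(6, -1*(-4)), f(-1))³ = (2*(-1)*(-1*(-4) + 6))³ = (2*(-1)*(4 + 6))³ = (2*(-1)*10)³ = (-20)³ = -8000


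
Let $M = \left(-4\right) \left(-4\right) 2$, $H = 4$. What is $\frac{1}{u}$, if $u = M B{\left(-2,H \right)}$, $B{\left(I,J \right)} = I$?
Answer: $- \frac{1}{64} \approx -0.015625$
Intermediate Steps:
$M = 32$ ($M = 16 \cdot 2 = 32$)
$u = -64$ ($u = 32 \left(-2\right) = -64$)
$\frac{1}{u} = \frac{1}{-64} = - \frac{1}{64}$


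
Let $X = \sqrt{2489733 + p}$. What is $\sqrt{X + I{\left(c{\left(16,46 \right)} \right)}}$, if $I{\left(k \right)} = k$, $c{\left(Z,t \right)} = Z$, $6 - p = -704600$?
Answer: $\sqrt{16 + \sqrt{3194339}} \approx 42.465$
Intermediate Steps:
$p = 704606$ ($p = 6 - -704600 = 6 + 704600 = 704606$)
$X = \sqrt{3194339}$ ($X = \sqrt{2489733 + 704606} = \sqrt{3194339} \approx 1787.3$)
$\sqrt{X + I{\left(c{\left(16,46 \right)} \right)}} = \sqrt{\sqrt{3194339} + 16} = \sqrt{16 + \sqrt{3194339}}$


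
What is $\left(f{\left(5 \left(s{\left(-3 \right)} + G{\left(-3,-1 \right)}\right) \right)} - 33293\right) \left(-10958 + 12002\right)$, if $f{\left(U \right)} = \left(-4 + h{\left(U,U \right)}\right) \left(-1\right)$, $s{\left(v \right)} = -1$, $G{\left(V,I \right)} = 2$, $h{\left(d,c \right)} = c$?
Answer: $-34758936$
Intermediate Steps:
$f{\left(U \right)} = 4 - U$ ($f{\left(U \right)} = \left(-4 + U\right) \left(-1\right) = 4 - U$)
$\left(f{\left(5 \left(s{\left(-3 \right)} + G{\left(-3,-1 \right)}\right) \right)} - 33293\right) \left(-10958 + 12002\right) = \left(\left(4 - 5 \left(-1 + 2\right)\right) - 33293\right) \left(-10958 + 12002\right) = \left(\left(4 - 5 \cdot 1\right) - 33293\right) 1044 = \left(\left(4 - 5\right) - 33293\right) 1044 = \left(-1 - 33293\right) 1044 = \left(-33294\right) 1044 = -34758936$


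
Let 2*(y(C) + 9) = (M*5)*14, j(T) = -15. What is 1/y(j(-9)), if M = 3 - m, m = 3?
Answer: -⅑ ≈ -0.11111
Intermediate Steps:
M = 0 (M = 3 - 1*3 = 3 - 3 = 0)
y(C) = -9 (y(C) = -9 + ((0*5)*14)/2 = -9 + (0*14)/2 = -9 + (½)*0 = -9 + 0 = -9)
1/y(j(-9)) = 1/(-9) = -⅑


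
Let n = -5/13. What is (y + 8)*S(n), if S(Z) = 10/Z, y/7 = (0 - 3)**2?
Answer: -1846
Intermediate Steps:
y = 63 (y = 7*(0 - 3)**2 = 7*(-3)**2 = 7*9 = 63)
n = -5/13 (n = -5*1/13 = -5/13 ≈ -0.38462)
(y + 8)*S(n) = (63 + 8)*(10/(-5/13)) = 71*(10*(-13/5)) = 71*(-26) = -1846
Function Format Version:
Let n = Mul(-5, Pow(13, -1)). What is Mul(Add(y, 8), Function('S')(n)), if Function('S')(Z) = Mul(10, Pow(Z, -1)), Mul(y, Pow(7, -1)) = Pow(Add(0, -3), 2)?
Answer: -1846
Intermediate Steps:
y = 63 (y = Mul(7, Pow(Add(0, -3), 2)) = Mul(7, Pow(-3, 2)) = Mul(7, 9) = 63)
n = Rational(-5, 13) (n = Mul(-5, Rational(1, 13)) = Rational(-5, 13) ≈ -0.38462)
Mul(Add(y, 8), Function('S')(n)) = Mul(Add(63, 8), Mul(10, Pow(Rational(-5, 13), -1))) = Mul(71, Mul(10, Rational(-13, 5))) = Mul(71, -26) = -1846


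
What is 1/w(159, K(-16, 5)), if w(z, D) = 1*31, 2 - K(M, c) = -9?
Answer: 1/31 ≈ 0.032258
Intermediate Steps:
K(M, c) = 11 (K(M, c) = 2 - 1*(-9) = 2 + 9 = 11)
w(z, D) = 31
1/w(159, K(-16, 5)) = 1/31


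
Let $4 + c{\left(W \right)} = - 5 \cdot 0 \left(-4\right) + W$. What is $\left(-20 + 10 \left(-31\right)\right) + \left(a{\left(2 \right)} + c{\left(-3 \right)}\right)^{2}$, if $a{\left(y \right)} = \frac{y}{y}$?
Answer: $-294$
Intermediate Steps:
$c{\left(W \right)} = -4 + W$ ($c{\left(W \right)} = -4 + \left(- 5 \cdot 0 \left(-4\right) + W\right) = -4 + \left(\left(-5\right) 0 + W\right) = -4 + \left(0 + W\right) = -4 + W$)
$a{\left(y \right)} = 1$
$\left(-20 + 10 \left(-31\right)\right) + \left(a{\left(2 \right)} + c{\left(-3 \right)}\right)^{2} = \left(-20 + 10 \left(-31\right)\right) + \left(1 - 7\right)^{2} = \left(-20 - 310\right) + \left(1 - 7\right)^{2} = -330 + \left(-6\right)^{2} = -330 + 36 = -294$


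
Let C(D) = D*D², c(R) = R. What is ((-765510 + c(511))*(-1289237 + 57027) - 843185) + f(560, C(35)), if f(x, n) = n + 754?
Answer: 942638618234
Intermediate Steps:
C(D) = D³
f(x, n) = 754 + n
((-765510 + c(511))*(-1289237 + 57027) - 843185) + f(560, C(35)) = ((-765510 + 511)*(-1289237 + 57027) - 843185) + (754 + 35³) = (-764999*(-1232210) - 843185) + (754 + 42875) = (942639417790 - 843185) + 43629 = 942638574605 + 43629 = 942638618234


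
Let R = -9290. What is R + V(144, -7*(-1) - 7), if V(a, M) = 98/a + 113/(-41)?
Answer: -27430207/2952 ≈ -9292.1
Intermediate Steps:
V(a, M) = -113/41 + 98/a (V(a, M) = 98/a + 113*(-1/41) = 98/a - 113/41 = -113/41 + 98/a)
R + V(144, -7*(-1) - 7) = -9290 + (-113/41 + 98/144) = -9290 + (-113/41 + 98*(1/144)) = -9290 + (-113/41 + 49/72) = -9290 - 6127/2952 = -27430207/2952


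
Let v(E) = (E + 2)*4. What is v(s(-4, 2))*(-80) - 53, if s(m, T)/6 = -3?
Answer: 5067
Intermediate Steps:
s(m, T) = -18 (s(m, T) = 6*(-3) = -18)
v(E) = 8 + 4*E (v(E) = (2 + E)*4 = 8 + 4*E)
v(s(-4, 2))*(-80) - 53 = (8 + 4*(-18))*(-80) - 53 = (8 - 72)*(-80) - 53 = -64*(-80) - 53 = 5120 - 53 = 5067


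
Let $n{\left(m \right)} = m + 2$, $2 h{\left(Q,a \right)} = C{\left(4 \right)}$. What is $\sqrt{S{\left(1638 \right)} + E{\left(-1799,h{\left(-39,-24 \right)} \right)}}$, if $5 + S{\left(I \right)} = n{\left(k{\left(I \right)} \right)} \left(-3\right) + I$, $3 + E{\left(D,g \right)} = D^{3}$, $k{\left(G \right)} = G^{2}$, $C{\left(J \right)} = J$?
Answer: $i \sqrt{5830332907} \approx 76357.0 i$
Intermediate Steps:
$h{\left(Q,a \right)} = 2$ ($h{\left(Q,a \right)} = \frac{1}{2} \cdot 4 = 2$)
$n{\left(m \right)} = 2 + m$
$E{\left(D,g \right)} = -3 + D^{3}$
$S{\left(I \right)} = -11 + I - 3 I^{2}$ ($S{\left(I \right)} = -5 + \left(\left(2 + I^{2}\right) \left(-3\right) + I\right) = -5 - \left(6 - I + 3 I^{2}\right) = -11 + I - 3 I^{2}$)
$\sqrt{S{\left(1638 \right)} + E{\left(-1799,h{\left(-39,-24 \right)} \right)}} = \sqrt{\left(-11 + 1638 - 3 \cdot 1638^{2}\right) + \left(-3 + \left(-1799\right)^{3}\right)} = \sqrt{\left(-11 + 1638 - 8049132\right) - 5822285402} = \sqrt{-8047505 - 5822285402} = \sqrt{-5830332907} = i \sqrt{5830332907}$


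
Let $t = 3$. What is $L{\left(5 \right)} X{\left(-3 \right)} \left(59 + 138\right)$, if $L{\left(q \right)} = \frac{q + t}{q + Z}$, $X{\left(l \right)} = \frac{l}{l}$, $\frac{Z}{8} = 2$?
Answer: $\frac{1576}{21} \approx 75.048$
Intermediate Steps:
$Z = 16$ ($Z = 8 \cdot 2 = 16$)
$X{\left(l \right)} = 1$
$L{\left(q \right)} = \frac{3 + q}{16 + q}$ ($L{\left(q \right)} = \frac{q + 3}{q + 16} = \frac{3 + q}{16 + q}$)
$L{\left(5 \right)} X{\left(-3 \right)} \left(59 + 138\right) = \frac{3 + 5}{16 + 5} \cdot 1 \left(59 + 138\right) = \frac{1}{21} \cdot 8 \cdot 1 \cdot 197 = \frac{8}{21} \cdot 1 \cdot 197 = \frac{8}{21} \cdot 197 = \frac{1576}{21}$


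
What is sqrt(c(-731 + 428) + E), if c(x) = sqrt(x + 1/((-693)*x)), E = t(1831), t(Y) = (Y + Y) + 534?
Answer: sqrt(2284032013956 + 15554*I*sqrt(371100762879))/23331 ≈ 64.777 + 0.13436*I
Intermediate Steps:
t(Y) = 534 + 2*Y (t(Y) = 2*Y + 534 = 534 + 2*Y)
E = 4196 (E = 534 + 2*1831 = 534 + 3662 = 4196)
c(x) = sqrt(x - 1/(693*x))
sqrt(c(-731 + 428) + E) = sqrt(sqrt(-77/(-731 + 428) + 53361*(-731 + 428))/231 + 4196) = sqrt(sqrt(-77/(-303) + 53361*(-303))/231 + 4196) = sqrt(sqrt(-77*(-1/303) - 16168383)/231 + 4196) = sqrt(sqrt(77/303 - 16168383)/231 + 4196) = sqrt(sqrt(-4899019972/303)/231 + 4196) = sqrt((2*I*sqrt(371100762879)/303)/231 + 4196) = sqrt(2*I*sqrt(371100762879)/69993 + 4196) = sqrt(4196 + 2*I*sqrt(371100762879)/69993)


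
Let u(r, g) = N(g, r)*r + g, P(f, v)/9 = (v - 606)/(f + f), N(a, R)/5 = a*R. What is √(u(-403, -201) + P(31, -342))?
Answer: 42*I*√88920493/31 ≈ 12776.0*I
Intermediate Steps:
N(a, R) = 5*R*a (N(a, R) = 5*(a*R) = 5*(R*a) = 5*R*a)
P(f, v) = 9*(-606 + v)/(2*f) (P(f, v) = 9*((v - 606)/(f + f)) = 9*((-606 + v)/((2*f))) = 9*((-606 + v)*(1/(2*f))) = 9*((-606 + v)/(2*f)) = 9*(-606 + v)/(2*f))
u(r, g) = g + 5*g*r² (u(r, g) = (5*r*g)*r + g = (5*g*r)*r + g = 5*g*r² + g = g + 5*g*r²)
√(u(-403, -201) + P(31, -342)) = √(-201*(1 + 5*(-403)²) + (9/2)*(-606 - 342)/31) = √(-201*(1 + 5*162409) + (9/2)*(1/31)*(-948)) = √(-201*(1 + 812045) - 4266/31) = √(-201*812046 - 4266/31) = √(-163221246 - 4266/31) = √(-5059862892/31) = 42*I*√88920493/31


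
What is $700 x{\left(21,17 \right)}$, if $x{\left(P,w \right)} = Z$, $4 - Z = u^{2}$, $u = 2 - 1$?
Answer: $2100$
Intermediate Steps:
$u = 1$
$Z = 3$ ($Z = 4 - 1^{2} = 4 - 1 = 3$)
$x{\left(P,w \right)} = 3$
$700 x{\left(21,17 \right)} = 700 \cdot 3 = 2100$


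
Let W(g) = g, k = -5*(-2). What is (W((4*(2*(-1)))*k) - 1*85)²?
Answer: 27225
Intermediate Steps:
k = 10
(W((4*(2*(-1)))*k) - 1*85)² = ((4*(2*(-1)))*10 - 1*85)² = ((4*(-2))*10 - 85)² = (-8*10 - 85)² = (-80 - 85)² = (-165)² = 27225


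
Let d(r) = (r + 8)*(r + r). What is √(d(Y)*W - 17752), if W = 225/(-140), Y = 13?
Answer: I*√74518/2 ≈ 136.49*I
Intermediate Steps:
W = -45/28 (W = 225*(-1/140) = -45/28 ≈ -1.6071)
d(r) = 2*r*(8 + r) (d(r) = (8 + r)*(2*r) = 2*r*(8 + r))
√(d(Y)*W - 17752) = √((2*13*(8 + 13))*(-45/28) - 17752) = √((2*13*21)*(-45/28) - 17752) = √(546*(-45/28) - 17752) = √(-1755/2 - 17752) = √(-37259/2) = I*√74518/2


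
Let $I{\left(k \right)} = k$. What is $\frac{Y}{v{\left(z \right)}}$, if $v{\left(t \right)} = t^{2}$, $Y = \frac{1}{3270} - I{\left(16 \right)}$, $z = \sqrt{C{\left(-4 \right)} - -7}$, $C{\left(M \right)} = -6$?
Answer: $- \frac{52319}{3270} \approx -16.0$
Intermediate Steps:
$z = 1$ ($z = \sqrt{-6 - -7} = \sqrt{-6 + \left(-4 + 11\right)} = \sqrt{-6 + 7} = \sqrt{1} = 1$)
$Y = - \frac{52319}{3270}$ ($Y = \frac{1}{3270} - 16 = - \frac{52319}{3270} \approx -16.0$)
$\frac{Y}{v{\left(z \right)}} = - \frac{52319}{3270 \cdot 1^{2}} = - \frac{52319}{3270 \cdot 1} = \left(- \frac{52319}{3270}\right) 1 = - \frac{52319}{3270}$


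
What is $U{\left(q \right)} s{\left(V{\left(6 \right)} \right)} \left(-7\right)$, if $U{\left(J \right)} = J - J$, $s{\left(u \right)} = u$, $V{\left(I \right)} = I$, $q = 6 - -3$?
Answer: $0$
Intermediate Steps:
$q = 9$ ($q = 6 + 3 = 9$)
$U{\left(J \right)} = 0$
$U{\left(q \right)} s{\left(V{\left(6 \right)} \right)} \left(-7\right) = 0 \cdot 6 \left(-7\right) = 0 \left(-7\right) = 0$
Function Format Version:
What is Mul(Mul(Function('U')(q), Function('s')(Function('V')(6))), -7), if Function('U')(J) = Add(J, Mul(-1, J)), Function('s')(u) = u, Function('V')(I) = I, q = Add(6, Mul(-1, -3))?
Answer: 0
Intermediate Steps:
q = 9 (q = Add(6, 3) = 9)
Function('U')(J) = 0
Mul(Mul(Function('U')(q), Function('s')(Function('V')(6))), -7) = Mul(Mul(0, 6), -7) = Mul(0, -7) = 0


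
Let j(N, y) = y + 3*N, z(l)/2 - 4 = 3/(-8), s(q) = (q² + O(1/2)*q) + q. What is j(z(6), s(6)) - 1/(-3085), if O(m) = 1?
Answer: 860719/12340 ≈ 69.750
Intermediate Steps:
s(q) = q² + 2*q (s(q) = (q² + 1*q) + q = (q² + q) + q = (q + q²) + q = q² + 2*q)
z(l) = 29/4 (z(l) = 8 + 2*(3/(-8)) = 8 + 2*(3*(-⅛)) = 8 + 2*(-3/8) = 8 - ¾ = 29/4)
j(z(6), s(6)) - 1/(-3085) = (6*(2 + 6) + 3*(29/4)) - 1/(-3085) = (6*8 + 87/4) - 1*(-1/3085) = (48 + 87/4) + 1/3085 = 279/4 + 1/3085 = 860719/12340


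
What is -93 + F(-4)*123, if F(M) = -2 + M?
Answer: -831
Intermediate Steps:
-93 + F(-4)*123 = -93 + (-2 - 4)*123 = -93 - 6*123 = -93 - 738 = -831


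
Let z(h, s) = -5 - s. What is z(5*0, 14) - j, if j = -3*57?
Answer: 152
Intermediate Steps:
j = -171
z(5*0, 14) - j = (-5 - 1*14) - 1*(-171) = (-5 - 14) + 171 = -19 + 171 = 152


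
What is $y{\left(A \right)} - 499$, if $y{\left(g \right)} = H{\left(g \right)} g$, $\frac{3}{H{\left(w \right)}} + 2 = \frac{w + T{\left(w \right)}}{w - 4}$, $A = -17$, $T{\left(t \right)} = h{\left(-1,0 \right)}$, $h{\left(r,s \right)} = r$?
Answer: $- \frac{3635}{8} \approx -454.38$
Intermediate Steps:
$T{\left(t \right)} = -1$
$H{\left(w \right)} = \frac{3}{-2 + \frac{-1 + w}{-4 + w}}$ ($H{\left(w \right)} = \frac{3}{-2 + \frac{w - 1}{w - 4}} = \frac{3}{-2 + \frac{-1 + w}{-4 + w}}$)
$y{\left(g \right)} = \frac{3 g \left(4 - g\right)}{-7 + g}$ ($y{\left(g \right)} = \frac{3 \left(4 - g\right)}{-7 + g} g = \frac{3 g \left(4 - g\right)}{-7 + g}$)
$y{\left(A \right)} - 499 = 3 \left(-17\right) \frac{1}{-7 - 17} \left(4 - -17\right) - 499 = 3 \left(-17\right) \frac{1}{-24} \left(4 + 17\right) - 499 = 3 \left(-17\right) \left(- \frac{1}{24}\right) 21 - 499 = \frac{357}{8} - 499 = - \frac{3635}{8}$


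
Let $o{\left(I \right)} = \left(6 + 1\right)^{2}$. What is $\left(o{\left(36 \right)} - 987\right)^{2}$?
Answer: $879844$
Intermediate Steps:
$o{\left(I \right)} = 49$ ($o{\left(I \right)} = 7^{2} = 49$)
$\left(o{\left(36 \right)} - 987\right)^{2} = \left(49 - 987\right)^{2} = \left(-938\right)^{2} = 879844$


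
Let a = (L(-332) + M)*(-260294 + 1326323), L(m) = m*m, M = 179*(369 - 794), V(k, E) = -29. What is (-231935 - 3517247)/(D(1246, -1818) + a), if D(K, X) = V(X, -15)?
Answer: -1874591/18201912146 ≈ -0.00010299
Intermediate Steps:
D(K, X) = -29
M = -76075 (M = 179*(-425) = -76075)
L(m) = m²
a = 36403824321 (a = ((-332)² - 76075)*(-260294 + 1326323) = (110224 - 76075)*1066029 = 34149*1066029 = 36403824321)
(-231935 - 3517247)/(D(1246, -1818) + a) = (-231935 - 3517247)/(-29 + 36403824321) = -3749182/36403824292 = -3749182*1/36403824292 = -1874591/18201912146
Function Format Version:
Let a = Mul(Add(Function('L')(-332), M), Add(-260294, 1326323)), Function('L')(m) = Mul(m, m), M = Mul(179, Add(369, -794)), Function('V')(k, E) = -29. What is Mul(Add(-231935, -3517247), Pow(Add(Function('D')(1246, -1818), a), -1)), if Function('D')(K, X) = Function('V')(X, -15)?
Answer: Rational(-1874591, 18201912146) ≈ -0.00010299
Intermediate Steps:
Function('D')(K, X) = -29
M = -76075 (M = Mul(179, -425) = -76075)
Function('L')(m) = Pow(m, 2)
a = 36403824321 (a = Mul(Add(Pow(-332, 2), -76075), Add(-260294, 1326323)) = Mul(Add(110224, -76075), 1066029) = Mul(34149, 1066029) = 36403824321)
Mul(Add(-231935, -3517247), Pow(Add(Function('D')(1246, -1818), a), -1)) = Mul(Add(-231935, -3517247), Pow(Add(-29, 36403824321), -1)) = Mul(-3749182, Pow(36403824292, -1)) = Mul(-3749182, Rational(1, 36403824292)) = Rational(-1874591, 18201912146)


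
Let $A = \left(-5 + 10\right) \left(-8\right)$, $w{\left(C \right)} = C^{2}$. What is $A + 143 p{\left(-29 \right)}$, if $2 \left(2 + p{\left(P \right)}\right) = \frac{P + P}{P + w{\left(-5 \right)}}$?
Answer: $\frac{2843}{4} \approx 710.75$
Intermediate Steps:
$p{\left(P \right)} = -2 + \frac{P}{25 + P}$ ($p{\left(P \right)} = -2 + \frac{\left(P + P\right) \frac{1}{P + \left(-5\right)^{2}}}{2} = -2 + \frac{2 P \frac{1}{P + 25}}{2} = -2 + \frac{2 P \frac{1}{25 + P}}{2} = -2 + \frac{P}{25 + P}$)
$A = -40$ ($A = 5 \left(-8\right) = -40$)
$A + 143 p{\left(-29 \right)} = -40 + 143 \frac{-50 - -29}{25 - 29} = -40 + 143 \frac{-50 + 29}{-4} = -40 + 143 \left(\left(- \frac{1}{4}\right) \left(-21\right)\right) = -40 + 143 \cdot \frac{21}{4} = -40 + \frac{3003}{4} = \frac{2843}{4}$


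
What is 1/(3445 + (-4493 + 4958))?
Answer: 1/3910 ≈ 0.00025575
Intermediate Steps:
1/(3445 + (-4493 + 4958)) = 1/(3445 + 465) = 1/3910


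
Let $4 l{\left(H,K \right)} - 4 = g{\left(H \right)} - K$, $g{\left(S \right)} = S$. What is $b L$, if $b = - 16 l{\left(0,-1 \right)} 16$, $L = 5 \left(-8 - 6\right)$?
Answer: $22400$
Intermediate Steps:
$l{\left(H,K \right)} = 1 - \frac{K}{4} + \frac{H}{4}$ ($l{\left(H,K \right)} = 1 + \frac{H - K}{4} = 1 + \left(- \frac{K}{4} + \frac{H}{4}\right) = 1 - \frac{K}{4} + \frac{H}{4}$)
$L = -70$ ($L = 5 \left(-14\right) = -70$)
$b = -320$ ($b = - 16 \left(1 - - \frac{1}{4} + \frac{1}{4} \cdot 0\right) 16 = - 16 \left(1 + \frac{1}{4} + 0\right) 16 = \left(-16\right) \frac{5}{4} \cdot 16 = \left(-20\right) 16 = -320$)
$b L = \left(-320\right) \left(-70\right) = 22400$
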